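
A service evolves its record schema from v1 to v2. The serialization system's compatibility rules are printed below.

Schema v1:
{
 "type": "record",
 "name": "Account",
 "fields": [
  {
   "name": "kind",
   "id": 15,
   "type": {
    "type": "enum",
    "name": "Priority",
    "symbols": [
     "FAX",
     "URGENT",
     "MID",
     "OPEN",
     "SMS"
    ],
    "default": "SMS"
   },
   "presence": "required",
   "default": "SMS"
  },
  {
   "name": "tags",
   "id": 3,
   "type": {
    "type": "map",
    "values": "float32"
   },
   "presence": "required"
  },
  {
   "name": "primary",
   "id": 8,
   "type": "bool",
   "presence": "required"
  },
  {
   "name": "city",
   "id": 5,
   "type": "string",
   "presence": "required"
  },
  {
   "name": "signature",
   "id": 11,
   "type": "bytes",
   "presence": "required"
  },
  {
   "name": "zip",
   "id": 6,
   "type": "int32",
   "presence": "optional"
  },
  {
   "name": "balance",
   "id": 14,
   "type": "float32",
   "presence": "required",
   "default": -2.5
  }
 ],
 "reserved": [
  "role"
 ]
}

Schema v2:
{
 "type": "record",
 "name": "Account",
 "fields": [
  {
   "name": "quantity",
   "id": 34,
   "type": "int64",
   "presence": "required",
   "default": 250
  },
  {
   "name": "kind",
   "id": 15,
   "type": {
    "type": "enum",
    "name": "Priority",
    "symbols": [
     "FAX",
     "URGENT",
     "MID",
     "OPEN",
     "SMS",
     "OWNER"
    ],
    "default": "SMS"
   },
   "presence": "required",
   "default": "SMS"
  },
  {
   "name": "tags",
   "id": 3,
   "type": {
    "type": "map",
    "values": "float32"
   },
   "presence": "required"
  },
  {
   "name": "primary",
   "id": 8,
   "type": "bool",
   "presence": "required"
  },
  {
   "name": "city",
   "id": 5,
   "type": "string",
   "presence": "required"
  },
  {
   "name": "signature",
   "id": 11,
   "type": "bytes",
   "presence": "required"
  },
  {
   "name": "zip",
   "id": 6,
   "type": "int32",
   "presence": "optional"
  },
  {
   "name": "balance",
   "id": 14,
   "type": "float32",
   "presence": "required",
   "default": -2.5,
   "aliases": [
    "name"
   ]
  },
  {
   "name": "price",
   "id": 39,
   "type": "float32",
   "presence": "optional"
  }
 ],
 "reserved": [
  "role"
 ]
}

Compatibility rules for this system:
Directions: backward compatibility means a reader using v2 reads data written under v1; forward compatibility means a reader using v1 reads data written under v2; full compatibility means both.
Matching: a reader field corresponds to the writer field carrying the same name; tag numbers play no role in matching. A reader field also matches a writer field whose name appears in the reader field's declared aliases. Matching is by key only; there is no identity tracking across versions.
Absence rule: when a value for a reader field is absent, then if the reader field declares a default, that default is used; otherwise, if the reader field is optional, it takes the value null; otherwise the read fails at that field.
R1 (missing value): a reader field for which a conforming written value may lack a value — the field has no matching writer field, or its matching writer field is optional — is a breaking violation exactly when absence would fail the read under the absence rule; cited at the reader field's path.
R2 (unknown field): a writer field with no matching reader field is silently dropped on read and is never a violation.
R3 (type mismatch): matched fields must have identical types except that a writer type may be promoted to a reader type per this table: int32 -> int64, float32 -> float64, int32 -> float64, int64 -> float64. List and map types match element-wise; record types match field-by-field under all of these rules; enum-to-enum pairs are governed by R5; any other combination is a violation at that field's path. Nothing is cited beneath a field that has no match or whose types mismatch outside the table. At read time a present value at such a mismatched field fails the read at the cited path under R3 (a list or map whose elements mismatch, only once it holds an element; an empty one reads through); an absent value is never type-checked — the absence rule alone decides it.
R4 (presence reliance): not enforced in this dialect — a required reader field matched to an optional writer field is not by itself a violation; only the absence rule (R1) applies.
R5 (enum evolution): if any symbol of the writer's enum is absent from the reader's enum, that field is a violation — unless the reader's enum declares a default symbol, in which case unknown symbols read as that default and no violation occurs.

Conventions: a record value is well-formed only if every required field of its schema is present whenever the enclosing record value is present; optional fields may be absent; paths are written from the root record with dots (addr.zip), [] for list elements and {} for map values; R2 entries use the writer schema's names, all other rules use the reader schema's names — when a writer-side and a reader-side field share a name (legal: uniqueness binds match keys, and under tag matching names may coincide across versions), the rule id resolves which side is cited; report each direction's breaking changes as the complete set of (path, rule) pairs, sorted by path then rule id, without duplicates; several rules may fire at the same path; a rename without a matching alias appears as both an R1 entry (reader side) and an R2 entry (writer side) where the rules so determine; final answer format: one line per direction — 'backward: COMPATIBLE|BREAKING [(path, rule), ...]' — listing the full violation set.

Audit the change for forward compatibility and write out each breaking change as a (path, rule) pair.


forward: COMPATIBLE []

each type pair in Account: writer, then reader
forward for Account (reader v1, writer v2):
  kind: paired with writer kind (Priority -> Priority; writer required)
  tags: paired with writer tags (map<string, float32> -> map<string, float32>; writer required)
  primary: paired with writer primary (bool -> bool; writer required)
  city: paired with writer city (string -> string; writer required)
  signature: paired with writer signature (bytes -> bytes; writer required)
  zip: paired with writer zip (int32 -> int32; writer optional)
  balance: paired with writer balance (float32 -> float32; writer required)
  leftover writer field: quantity
  leftover writer field: price
  => forward: COMPATIBLE
remaining Account differences; none change what is asked:
  added field price to record Account: optional float32, tag 39 (in v2 it sits last) -> no rule fires on it in Account's dialect; the asked verdict holds
  enum Priority (field kind in record Account): symbol OWNER added -> no rule fires on it in Account's dialect; the asked verdict holds
  added field quantity to record Account: required int64, tag 34, default 250 (in v2 it sits immediately before kind) -> no rule fires on it in Account's dialect; the asked verdict holds


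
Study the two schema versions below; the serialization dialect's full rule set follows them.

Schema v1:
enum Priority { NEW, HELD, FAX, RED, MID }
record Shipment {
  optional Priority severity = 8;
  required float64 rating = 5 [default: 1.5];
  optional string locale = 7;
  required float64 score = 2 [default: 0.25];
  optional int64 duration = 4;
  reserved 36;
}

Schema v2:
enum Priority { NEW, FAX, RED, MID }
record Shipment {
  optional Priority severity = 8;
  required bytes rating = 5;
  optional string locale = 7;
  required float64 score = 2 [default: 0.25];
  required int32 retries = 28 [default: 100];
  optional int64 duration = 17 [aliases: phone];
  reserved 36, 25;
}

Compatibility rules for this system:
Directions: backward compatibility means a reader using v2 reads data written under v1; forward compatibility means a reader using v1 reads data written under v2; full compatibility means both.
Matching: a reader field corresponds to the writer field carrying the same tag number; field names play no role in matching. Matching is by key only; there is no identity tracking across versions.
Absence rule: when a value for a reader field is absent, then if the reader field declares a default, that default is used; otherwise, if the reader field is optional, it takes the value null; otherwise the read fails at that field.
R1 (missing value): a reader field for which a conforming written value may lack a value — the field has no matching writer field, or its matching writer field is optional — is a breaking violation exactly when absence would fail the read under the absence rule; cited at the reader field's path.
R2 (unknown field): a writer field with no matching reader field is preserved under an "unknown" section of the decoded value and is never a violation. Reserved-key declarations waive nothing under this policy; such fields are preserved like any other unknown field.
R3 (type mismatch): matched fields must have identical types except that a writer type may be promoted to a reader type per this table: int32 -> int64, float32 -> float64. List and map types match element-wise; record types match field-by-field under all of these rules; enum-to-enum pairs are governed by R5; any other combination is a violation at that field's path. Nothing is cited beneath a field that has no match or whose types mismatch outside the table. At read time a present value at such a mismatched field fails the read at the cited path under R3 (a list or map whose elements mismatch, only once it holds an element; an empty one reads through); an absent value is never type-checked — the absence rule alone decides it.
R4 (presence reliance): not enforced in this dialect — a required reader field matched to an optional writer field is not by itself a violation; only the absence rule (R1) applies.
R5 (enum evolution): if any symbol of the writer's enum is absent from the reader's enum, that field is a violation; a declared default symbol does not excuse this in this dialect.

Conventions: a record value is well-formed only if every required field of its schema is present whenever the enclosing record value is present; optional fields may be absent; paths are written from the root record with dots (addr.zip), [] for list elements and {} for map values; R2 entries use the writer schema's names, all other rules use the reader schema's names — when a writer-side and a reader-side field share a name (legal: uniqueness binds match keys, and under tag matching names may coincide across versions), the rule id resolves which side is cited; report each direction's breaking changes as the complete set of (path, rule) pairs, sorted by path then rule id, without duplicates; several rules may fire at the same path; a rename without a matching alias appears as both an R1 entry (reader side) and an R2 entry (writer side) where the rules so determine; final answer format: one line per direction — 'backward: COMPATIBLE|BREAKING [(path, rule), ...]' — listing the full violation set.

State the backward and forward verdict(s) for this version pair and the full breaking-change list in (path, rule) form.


each type pair in Shipment: writer, then reader
backward analysis of Shipment with v2 as reader and v1 as writer:
  Priority -> Priority, writer optional: severity aligns to severity
  float64 -> bytes, writer required: rating aligns to rating
  string -> string, writer optional: locale aligns to locale
  float64 -> float64, writer required: score aligns to score
  retries: no writer-side match
  duration: no writer-side match
  leftover writer field: duration
  violation R3 at rating
  violation R5 at severity
  => backward verdict for Shipment: BREAKING, 2 violation(s)
forward analysis of Shipment with v1 as reader and v2 as writer:
  Priority -> Priority, writer optional: severity aligns to severity
  bytes -> float64, writer required: rating aligns to rating
  string -> string, writer optional: locale aligns to locale
  float64 -> float64, writer required: score aligns to score
  duration: no writer-side match
  leftover writer field: retries
  leftover writer field: duration
  violation R3 at rating
  => forward verdict for Shipment: BREAKING, 1 violation(s)

backward: BREAKING [(rating, R3), (severity, R5)]; forward: BREAKING [(rating, R3)]


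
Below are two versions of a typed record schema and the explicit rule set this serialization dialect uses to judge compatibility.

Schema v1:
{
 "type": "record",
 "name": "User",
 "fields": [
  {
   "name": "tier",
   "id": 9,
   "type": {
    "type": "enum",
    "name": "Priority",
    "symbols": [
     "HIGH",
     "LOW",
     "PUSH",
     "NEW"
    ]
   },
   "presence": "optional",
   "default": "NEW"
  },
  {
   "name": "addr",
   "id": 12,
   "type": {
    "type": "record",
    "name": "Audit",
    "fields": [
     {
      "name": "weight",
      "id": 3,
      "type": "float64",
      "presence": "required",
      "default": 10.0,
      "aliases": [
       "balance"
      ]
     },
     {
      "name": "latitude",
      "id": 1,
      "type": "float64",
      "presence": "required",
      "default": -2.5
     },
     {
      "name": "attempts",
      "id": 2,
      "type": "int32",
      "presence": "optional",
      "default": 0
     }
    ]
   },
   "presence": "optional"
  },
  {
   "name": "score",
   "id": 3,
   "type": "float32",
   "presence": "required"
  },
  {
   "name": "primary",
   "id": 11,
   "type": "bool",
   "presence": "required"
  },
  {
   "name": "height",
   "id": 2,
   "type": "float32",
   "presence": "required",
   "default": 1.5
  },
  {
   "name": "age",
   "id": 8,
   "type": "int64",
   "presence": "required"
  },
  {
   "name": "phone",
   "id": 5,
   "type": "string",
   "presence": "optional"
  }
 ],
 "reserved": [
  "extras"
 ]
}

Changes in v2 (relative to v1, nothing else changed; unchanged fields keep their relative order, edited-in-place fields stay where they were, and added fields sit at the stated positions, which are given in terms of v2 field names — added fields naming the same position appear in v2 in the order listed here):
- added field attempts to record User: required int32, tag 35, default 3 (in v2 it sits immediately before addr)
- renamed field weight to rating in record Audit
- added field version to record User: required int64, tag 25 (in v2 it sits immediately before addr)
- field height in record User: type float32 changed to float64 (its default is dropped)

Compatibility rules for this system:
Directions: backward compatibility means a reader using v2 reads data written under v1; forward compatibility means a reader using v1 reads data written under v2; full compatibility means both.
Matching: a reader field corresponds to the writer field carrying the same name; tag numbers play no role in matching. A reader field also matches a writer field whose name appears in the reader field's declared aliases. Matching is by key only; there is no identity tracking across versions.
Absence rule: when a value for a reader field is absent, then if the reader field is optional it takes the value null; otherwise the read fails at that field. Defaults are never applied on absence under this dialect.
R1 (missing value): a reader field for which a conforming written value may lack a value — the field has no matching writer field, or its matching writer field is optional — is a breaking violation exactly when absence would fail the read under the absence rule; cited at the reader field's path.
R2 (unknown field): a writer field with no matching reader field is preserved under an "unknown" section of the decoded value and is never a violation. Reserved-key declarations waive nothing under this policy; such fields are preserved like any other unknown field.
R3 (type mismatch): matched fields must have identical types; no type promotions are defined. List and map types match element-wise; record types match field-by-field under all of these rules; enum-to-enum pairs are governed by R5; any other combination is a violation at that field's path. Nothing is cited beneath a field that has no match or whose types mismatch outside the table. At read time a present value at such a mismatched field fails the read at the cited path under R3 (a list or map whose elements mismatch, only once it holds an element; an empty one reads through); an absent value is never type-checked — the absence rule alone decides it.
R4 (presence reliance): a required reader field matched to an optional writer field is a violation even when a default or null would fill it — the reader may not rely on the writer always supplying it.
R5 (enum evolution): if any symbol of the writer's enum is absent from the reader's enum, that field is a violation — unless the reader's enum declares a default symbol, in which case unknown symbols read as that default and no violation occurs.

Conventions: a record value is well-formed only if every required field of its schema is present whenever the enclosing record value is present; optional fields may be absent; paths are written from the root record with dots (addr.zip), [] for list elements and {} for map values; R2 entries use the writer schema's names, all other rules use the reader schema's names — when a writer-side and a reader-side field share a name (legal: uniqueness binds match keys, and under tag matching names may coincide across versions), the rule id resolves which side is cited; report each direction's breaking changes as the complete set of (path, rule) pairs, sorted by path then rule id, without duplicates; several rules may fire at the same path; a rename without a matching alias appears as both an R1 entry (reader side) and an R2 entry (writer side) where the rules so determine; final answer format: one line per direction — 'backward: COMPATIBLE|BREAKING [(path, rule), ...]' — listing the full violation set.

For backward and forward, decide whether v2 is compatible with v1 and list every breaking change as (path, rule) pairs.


backward: BREAKING [(addr.rating, R1), (attempts, R1), (height, R3), (version, R1)]; forward: BREAKING [(addr.weight, R1), (height, R3)]

arrows below run writer -> reader for User
backward on User — v2 reading data written by v1:
  tier: Priority -> Priority, writer optional; from tier
  attempts: no writer-side match
  version: no writer-side match
  addr: Audit -> Audit, writer optional; from addr
  score: float32 -> float32, writer required; from score
  primary: bool -> bool, writer required; from primary
  height: float32 -> float64, writer required; from height
  age: int64 -> int64, writer required; from age
  phone: string -> string, writer optional; from phone
  addr.rating: no writer-side match
  addr.latitude: float64 -> float64, writer required; from addr.latitude
  addr.attempts: int32 -> int32, writer optional; from addr.attempts
  addr.weight (writer side), unknown to reader
  breaking: (addr.rating, R1)
  breaking: (attempts, R1)
  breaking: (height, R3)
  breaking: (version, R1)
  backward on User therefore BREAKING (4)
forward on User — v1 reading data written by v2:
  tier: Priority -> Priority, writer optional; from tier
  addr: Audit -> Audit, writer optional; from addr
  score: float32 -> float32, writer required; from score
  primary: bool -> bool, writer required; from primary
  height: float64 -> float32, writer required; from height
  age: int64 -> int64, writer required; from age
  phone: string -> string, writer optional; from phone
  attempts (writer side), unknown to reader
  version (writer side), unknown to reader
  addr.weight: no writer-side match
  addr.latitude: float64 -> float64, writer required; from addr.latitude
  addr.attempts: int32 -> int32, writer optional; from addr.attempts
  addr.rating (writer side), unknown to reader
  breaking: (addr.weight, R1)
  breaking: (height, R3)
  forward on User therefore BREAKING (2)


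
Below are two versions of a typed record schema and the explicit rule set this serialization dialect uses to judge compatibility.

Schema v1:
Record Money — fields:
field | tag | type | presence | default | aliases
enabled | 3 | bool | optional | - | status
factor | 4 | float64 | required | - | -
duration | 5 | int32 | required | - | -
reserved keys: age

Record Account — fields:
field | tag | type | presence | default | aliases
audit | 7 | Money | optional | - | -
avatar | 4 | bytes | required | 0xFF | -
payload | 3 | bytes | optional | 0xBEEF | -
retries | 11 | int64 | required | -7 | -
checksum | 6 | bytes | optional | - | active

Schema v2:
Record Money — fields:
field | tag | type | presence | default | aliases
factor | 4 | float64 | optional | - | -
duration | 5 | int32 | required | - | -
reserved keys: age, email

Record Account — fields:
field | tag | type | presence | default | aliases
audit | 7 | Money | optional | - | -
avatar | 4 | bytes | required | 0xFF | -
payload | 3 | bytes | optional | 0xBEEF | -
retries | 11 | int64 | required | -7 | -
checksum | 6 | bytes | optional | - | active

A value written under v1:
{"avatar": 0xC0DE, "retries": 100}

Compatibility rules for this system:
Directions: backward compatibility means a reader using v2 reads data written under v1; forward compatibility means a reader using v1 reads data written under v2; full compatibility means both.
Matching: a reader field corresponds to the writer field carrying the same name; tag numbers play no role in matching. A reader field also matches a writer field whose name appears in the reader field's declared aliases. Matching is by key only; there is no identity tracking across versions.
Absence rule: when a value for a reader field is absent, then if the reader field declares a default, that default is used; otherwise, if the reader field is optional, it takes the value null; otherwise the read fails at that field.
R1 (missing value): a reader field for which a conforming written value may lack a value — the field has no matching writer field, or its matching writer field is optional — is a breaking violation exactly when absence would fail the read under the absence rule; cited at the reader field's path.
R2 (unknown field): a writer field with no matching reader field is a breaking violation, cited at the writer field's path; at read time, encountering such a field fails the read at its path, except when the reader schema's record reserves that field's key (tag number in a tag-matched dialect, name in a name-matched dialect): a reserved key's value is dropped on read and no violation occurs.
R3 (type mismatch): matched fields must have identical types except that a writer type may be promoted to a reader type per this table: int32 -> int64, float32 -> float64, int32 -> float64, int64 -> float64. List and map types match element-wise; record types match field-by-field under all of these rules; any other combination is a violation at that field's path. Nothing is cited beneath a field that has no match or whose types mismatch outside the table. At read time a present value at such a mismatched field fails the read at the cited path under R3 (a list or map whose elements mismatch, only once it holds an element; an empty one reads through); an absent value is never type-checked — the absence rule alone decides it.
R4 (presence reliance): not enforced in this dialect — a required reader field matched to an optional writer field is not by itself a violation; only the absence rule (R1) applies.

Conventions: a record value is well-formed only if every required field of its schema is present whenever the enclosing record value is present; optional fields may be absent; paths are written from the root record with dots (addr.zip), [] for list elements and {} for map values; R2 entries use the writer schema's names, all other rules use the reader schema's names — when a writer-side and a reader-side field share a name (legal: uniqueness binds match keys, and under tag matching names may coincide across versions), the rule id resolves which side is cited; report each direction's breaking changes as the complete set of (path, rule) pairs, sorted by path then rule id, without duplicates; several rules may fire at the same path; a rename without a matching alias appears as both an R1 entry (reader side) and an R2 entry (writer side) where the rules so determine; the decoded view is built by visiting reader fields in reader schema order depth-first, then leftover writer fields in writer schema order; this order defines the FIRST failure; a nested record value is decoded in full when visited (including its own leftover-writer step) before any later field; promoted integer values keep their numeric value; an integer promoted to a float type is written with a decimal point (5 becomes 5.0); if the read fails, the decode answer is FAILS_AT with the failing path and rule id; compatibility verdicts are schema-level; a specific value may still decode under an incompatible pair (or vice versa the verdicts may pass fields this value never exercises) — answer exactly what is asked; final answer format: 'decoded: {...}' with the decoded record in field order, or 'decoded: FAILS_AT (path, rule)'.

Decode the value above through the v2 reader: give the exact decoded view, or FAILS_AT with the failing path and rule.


decoded: {"audit": null, "avatar": 0xC0DE, "payload": 0xBEEF, "retries": 100, "checksum": null}

arrows below run writer -> reader for Account
decode walk for Account under reader schema v2:
  audit := null (absent, optional -> null)
  avatar := 0xC0DE
  payload := 0xBEEF (absent -> default)
  retries := 100
  checksum := null (absent, optional -> null)
  => decoded: {"audit": null, "avatar": 0xC0DE, "payload": 0xBEEF, "retries": 100, "checksum": null}
the rest of the Account diff is inert for this question:
  field factor in record Money: required changed to optional -> shifts the Account verdicts, not this decode
  removed field enabled from record Money -> shifts the Account verdicts, not this decode


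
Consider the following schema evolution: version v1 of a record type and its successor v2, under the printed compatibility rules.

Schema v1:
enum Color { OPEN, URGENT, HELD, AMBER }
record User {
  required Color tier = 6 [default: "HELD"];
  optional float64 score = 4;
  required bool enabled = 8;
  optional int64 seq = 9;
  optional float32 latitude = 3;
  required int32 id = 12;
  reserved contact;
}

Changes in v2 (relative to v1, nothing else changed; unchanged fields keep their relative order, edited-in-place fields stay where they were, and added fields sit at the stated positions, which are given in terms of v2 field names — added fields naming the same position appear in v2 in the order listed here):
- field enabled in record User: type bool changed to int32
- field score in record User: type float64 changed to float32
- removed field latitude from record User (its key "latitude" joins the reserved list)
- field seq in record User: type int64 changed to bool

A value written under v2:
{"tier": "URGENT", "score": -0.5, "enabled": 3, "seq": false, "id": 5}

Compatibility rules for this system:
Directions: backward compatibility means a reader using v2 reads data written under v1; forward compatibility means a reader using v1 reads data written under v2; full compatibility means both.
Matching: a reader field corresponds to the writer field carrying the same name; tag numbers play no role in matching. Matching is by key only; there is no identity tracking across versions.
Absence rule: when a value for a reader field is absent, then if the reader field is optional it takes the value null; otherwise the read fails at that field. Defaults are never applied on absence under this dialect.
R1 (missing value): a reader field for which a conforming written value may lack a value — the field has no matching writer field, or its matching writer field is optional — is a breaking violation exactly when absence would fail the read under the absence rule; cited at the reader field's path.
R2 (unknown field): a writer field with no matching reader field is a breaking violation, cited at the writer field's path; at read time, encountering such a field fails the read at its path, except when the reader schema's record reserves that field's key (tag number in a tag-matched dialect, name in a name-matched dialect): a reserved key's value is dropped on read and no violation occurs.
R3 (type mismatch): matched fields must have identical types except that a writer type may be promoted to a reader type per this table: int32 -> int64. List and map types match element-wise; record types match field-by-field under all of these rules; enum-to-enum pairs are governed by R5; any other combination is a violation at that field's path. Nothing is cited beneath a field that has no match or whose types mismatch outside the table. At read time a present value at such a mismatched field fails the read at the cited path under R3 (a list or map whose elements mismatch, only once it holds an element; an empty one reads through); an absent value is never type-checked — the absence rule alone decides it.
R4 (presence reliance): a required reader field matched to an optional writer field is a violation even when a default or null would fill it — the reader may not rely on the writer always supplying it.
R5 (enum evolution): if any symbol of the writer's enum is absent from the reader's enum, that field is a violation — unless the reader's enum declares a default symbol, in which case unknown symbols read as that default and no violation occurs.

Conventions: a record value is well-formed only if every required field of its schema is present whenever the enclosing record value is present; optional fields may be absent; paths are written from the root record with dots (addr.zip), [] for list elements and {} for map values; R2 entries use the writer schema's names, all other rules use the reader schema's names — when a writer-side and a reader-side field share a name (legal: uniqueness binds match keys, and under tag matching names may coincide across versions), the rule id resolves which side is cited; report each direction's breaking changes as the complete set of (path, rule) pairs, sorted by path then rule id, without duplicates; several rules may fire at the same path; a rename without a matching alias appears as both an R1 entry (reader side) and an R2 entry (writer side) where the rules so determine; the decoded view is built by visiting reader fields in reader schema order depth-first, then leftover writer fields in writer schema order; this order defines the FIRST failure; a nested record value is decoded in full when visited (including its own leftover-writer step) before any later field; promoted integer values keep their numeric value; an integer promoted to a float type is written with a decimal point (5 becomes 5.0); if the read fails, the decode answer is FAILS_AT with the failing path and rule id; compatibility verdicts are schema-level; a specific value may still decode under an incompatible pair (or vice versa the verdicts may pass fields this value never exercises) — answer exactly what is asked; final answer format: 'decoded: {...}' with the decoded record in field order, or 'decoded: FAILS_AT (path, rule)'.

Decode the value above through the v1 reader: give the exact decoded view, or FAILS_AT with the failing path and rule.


each type pair in User: writer, then reader
decode walk for User under reader schema v1:
  tier := "URGENT"
  read fails at score under R3
  => FAILS_AT (score, R3)
the rest of the User diff is inert for this question:
  field enabled in record User: type bool changed to int32 -> changes User's schema-level verdicts only — the decode of this value is the same
  removed field latitude from record User (its key "latitude" joins the reserved list) -> no rule fires on it and the decoded User view is identical with or without it
  field seq in record User: type int64 changed to bool -> changes User's schema-level verdicts only — the decode of this value is the same

decoded: FAILS_AT (score, R3)


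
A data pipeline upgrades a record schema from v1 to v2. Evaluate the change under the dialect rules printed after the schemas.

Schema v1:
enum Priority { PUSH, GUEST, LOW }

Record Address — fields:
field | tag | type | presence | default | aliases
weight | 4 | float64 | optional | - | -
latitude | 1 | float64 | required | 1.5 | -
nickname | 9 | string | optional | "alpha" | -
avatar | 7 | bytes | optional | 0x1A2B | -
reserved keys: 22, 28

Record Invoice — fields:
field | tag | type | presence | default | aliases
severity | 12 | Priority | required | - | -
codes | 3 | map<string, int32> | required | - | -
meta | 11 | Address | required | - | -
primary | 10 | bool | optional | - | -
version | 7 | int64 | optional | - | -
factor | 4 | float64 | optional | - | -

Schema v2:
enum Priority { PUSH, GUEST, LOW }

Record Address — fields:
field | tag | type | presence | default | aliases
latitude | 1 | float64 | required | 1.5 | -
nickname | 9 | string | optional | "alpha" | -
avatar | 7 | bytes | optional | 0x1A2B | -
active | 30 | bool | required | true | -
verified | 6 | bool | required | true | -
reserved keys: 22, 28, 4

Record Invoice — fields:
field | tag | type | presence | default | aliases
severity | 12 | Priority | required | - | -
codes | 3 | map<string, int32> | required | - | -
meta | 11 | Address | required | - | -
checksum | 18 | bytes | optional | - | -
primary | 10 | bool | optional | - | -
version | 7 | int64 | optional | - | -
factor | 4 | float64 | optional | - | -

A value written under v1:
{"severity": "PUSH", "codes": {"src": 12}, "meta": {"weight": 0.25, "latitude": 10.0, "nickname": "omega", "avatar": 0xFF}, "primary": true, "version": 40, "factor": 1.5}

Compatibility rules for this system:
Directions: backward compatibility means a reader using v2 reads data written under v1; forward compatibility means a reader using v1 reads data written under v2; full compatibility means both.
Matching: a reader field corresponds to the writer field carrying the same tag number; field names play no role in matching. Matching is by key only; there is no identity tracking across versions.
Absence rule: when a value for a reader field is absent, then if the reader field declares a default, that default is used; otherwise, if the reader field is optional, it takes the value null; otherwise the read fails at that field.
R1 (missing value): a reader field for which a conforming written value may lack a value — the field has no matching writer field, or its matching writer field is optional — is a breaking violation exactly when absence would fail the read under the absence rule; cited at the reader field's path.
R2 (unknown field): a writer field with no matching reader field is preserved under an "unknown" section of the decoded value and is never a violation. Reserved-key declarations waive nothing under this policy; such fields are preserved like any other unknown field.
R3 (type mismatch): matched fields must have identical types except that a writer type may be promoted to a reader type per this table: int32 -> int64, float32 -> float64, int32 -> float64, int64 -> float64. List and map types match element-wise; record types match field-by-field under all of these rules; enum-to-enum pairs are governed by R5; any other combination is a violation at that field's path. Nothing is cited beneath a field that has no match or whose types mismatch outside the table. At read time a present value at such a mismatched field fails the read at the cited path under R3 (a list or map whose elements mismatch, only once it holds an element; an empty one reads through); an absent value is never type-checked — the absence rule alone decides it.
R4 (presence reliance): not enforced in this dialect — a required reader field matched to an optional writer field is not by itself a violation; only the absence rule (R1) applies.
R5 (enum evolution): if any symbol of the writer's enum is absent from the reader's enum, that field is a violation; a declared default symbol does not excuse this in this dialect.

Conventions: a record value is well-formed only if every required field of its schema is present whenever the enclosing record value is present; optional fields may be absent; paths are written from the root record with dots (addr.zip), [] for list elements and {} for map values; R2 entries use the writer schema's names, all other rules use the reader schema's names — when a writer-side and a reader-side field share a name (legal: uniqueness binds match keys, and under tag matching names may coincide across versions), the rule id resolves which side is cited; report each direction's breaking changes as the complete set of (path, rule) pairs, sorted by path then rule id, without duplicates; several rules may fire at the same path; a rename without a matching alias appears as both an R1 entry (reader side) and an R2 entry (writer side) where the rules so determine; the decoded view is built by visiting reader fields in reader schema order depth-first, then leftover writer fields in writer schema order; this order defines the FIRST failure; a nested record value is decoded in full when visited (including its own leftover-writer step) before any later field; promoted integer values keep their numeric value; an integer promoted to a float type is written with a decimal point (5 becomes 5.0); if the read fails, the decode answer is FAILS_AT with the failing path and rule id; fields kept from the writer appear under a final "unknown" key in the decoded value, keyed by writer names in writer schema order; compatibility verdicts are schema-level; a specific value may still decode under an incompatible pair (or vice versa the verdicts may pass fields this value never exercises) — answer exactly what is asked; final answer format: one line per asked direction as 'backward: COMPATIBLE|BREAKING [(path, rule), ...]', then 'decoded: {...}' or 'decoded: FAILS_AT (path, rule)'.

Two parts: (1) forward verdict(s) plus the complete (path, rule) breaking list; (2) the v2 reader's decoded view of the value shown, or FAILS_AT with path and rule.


forward: COMPATIBLE []; decoded: {"severity": "PUSH", "codes": {"src": 12}, "meta": {"latitude": 10.0, "nickname": "omega", "avatar": 0xFF, "active": true, "verified": true, "unknown": {"weight": 0.25}}, "checksum": null, "primary": true, "version": 40, "factor": 1.5}

in Invoice below, arrows point writer -> reader
forward pass over Invoice, reader schema v1, writer schema v2:
  severity <- severity (Priority -> Priority, writer required)
  codes <- codes (map<string, int32> -> map<string, int32>, writer required)
  meta <- meta (Address -> Address, writer required)
  primary <- primary (bool -> bool, writer optional)
  version <- version (int64 -> int64, writer optional)
  factor <- factor (float64 -> float64, writer optional)
  writer field checksum has no reader counterpart
  meta.weight has no writer counterpart
  meta.latitude <- meta.latitude (float64 -> float64, writer required)
  meta.nickname <- meta.nickname (string -> string, writer optional)
  meta.avatar <- meta.avatar (bytes -> bytes, writer optional)
  writer field meta.active has no reader counterpart
  writer field meta.verified has no reader counterpart
  => no violations; forward on Invoice: COMPATIBLE
decode (reader v2):
  severity := "PUSH"
  codes := {"src": 12}
  meta.latitude := 10.0
  meta.nickname := "omega"
  meta.avatar := 0xFF
  meta.active := true (missing; default applied)
  meta.verified := true (missing; default applied)
  writer meta.weight: kept under "unknown"
  checksum := null (missing; optional => null)
  primary := true
  version := 40
  factor := 1.5
  => decoded: {"severity": "PUSH", "codes": {"src": 12}, "meta": {"latitude": 10.0, "nickname": "omega", "avatar": 0xFF, "active": true, "verified": true, "unknown": {"weight": 0.25}}, "checksum": null, "primary": true, "version": 40, "factor": 1.5}


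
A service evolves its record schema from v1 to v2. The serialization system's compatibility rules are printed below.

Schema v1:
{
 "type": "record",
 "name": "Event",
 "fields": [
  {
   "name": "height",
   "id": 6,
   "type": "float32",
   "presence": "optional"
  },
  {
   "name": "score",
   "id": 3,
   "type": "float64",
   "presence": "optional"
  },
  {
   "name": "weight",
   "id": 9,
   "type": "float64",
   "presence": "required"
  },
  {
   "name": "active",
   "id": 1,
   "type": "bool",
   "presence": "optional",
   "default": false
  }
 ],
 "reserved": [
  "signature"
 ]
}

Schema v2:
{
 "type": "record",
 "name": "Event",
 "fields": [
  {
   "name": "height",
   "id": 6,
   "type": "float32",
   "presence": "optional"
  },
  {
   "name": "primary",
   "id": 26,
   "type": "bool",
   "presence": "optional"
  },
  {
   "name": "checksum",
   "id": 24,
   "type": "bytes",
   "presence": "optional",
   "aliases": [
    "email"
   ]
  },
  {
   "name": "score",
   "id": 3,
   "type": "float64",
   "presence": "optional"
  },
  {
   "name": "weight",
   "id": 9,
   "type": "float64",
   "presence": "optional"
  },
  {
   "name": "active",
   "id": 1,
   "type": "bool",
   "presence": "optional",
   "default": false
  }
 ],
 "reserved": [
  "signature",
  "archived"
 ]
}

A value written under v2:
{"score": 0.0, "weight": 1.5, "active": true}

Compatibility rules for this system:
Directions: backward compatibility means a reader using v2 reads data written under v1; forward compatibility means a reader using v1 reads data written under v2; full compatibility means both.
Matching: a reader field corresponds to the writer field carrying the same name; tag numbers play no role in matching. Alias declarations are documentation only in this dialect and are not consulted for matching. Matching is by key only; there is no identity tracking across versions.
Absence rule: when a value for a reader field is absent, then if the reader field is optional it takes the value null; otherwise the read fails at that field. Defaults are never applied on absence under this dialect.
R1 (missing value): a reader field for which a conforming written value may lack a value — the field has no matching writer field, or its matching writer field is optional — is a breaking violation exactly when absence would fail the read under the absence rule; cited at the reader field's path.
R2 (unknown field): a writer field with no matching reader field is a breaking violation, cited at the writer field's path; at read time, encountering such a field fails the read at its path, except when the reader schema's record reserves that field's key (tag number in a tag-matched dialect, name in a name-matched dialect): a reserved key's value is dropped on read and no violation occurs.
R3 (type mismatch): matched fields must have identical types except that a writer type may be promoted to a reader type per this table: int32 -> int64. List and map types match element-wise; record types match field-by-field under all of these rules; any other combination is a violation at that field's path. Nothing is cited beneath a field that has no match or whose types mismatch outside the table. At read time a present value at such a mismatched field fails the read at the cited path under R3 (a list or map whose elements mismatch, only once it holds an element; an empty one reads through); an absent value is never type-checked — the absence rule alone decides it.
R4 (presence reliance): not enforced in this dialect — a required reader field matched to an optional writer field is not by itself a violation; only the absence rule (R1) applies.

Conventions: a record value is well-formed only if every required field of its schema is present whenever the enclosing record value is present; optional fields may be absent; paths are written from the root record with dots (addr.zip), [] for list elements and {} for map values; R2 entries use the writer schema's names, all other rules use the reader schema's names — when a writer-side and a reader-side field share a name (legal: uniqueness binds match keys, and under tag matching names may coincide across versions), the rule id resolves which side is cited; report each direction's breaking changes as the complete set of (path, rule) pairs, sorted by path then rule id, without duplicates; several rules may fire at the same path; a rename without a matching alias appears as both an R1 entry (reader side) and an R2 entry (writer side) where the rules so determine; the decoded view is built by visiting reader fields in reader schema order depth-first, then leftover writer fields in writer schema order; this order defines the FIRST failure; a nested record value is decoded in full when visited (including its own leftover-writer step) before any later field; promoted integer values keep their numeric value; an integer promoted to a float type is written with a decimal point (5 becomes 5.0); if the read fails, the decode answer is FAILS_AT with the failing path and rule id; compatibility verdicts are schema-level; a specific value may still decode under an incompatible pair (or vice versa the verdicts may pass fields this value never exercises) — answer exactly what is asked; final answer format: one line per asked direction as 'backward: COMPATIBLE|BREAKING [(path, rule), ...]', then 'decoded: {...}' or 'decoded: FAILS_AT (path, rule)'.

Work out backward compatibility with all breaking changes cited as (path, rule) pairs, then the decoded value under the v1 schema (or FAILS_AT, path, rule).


arrows below run writer -> reader for Event
backward pass over Event, reader schema v2, writer schema v1:
  height: float32 -> float32, writer optional; from height
  no writer field matches reader primary
  no writer field matches reader checksum
  score: float64 -> float64, writer optional; from score
  weight: float64 -> float64, writer required; from weight
  active: bool -> bool, writer optional; from active
  => backward: COMPATIBLE
migrating the Event value to v1:
  height := null (absent, optional -> null)
  score := 0.0
  weight := 1.5
  active := true
  => decoded: {"height": null, "score": 0.0, "weight": 1.5, "active": true}
checking off the Event differences that do not matter here:
  added field checksum to record Event: optional bytes, tag 24 (in v2 it sits immediately before score) -> matters only for Event's forward compatibility — outside the asked direction
  added field primary to record Event: optional bool, tag 26 (in v2 it sits immediately before score) -> matters only for Event's forward compatibility — outside the asked direction
  field weight in record Event: required changed to optional -> matters only for Event's forward compatibility — outside the asked direction

backward: COMPATIBLE []; decoded: {"height": null, "score": 0.0, "weight": 1.5, "active": true}
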